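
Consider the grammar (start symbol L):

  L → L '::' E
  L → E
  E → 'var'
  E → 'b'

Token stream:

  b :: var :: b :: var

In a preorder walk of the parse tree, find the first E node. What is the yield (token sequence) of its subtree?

b

[L [L [L [L [E b]] :: [E var]] :: [E b]] :: [E var]]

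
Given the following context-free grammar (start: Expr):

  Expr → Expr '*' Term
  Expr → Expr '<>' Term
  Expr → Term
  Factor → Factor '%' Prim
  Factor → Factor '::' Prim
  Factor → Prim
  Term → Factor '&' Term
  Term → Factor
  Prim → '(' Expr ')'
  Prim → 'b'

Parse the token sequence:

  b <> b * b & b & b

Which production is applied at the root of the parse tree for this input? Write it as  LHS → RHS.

[Expr [Expr [Expr [Term [Factor [Prim b]]]] <> [Term [Factor [Prim b]]]] * [Term [Factor [Prim b]] & [Term [Factor [Prim b]] & [Term [Factor [Prim b]]]]]]

Expr → Expr '*' Term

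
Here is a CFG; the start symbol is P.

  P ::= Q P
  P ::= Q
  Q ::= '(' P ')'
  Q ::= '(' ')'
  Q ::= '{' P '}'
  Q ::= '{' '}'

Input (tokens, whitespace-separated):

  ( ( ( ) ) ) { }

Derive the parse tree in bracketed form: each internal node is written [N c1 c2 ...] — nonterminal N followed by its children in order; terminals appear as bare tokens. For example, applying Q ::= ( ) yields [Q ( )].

P
Q P
( P ) P
( Q ) P
( ( P ) ) P
( ( Q ) ) P
( ( ( ) ) ) P
( ( ( ) ) ) Q
( ( ( ) ) ) { }

[P [Q ( [P [Q ( [P [Q ( )]] )]] )] [P [Q { }]]]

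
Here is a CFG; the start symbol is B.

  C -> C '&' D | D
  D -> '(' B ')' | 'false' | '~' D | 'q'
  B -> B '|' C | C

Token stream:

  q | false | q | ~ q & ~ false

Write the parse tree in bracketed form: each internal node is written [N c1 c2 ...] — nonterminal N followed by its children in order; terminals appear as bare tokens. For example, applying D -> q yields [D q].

[B [B [B [B [C [D q]]] | [C [D false]]] | [C [D q]]] | [C [C [D ~ [D q]]] & [D ~ [D false]]]]

B
B | C
B | C | C
B | C | C | C
C | C | C | C
D | C | C | C
q | C | C | C
q | D | C | C
q | false | C | C
q | false | D | C
q | false | q | C
q | false | q | C & D
q | false | q | D & D
q | false | q | ~ D & D
q | false | q | ~ q & D
q | false | q | ~ q & ~ D
q | false | q | ~ q & ~ false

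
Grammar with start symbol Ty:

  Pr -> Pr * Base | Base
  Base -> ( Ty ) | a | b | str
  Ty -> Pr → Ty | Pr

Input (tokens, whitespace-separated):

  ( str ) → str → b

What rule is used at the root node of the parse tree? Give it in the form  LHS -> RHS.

[Ty [Pr [Base ( [Ty [Pr [Base str]]] )]] → [Ty [Pr [Base str]] → [Ty [Pr [Base b]]]]]

Ty -> Pr → Ty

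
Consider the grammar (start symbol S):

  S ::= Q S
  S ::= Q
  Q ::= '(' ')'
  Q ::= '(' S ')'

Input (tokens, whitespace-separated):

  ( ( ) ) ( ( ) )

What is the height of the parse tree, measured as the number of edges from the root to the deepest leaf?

[S [Q ( [S [Q ( )]] )] [S [Q ( [S [Q ( )]] )]]]

5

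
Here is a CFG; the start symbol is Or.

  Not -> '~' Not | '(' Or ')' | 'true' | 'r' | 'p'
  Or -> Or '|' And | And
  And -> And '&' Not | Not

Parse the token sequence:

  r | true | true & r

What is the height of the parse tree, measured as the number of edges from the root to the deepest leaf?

5

[Or [Or [Or [And [Not r]]] | [And [Not true]]] | [And [And [Not true]] & [Not r]]]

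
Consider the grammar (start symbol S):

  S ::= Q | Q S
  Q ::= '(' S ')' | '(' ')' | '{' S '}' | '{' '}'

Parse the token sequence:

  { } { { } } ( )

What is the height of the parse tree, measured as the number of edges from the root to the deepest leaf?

5

[S [Q { }] [S [Q { [S [Q { }]] }] [S [Q ( )]]]]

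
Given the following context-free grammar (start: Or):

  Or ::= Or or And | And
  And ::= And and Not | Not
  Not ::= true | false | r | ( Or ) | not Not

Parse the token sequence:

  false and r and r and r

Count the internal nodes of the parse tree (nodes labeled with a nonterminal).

[Or [And [And [And [And [Not false]] and [Not r]] and [Not r]] and [Not r]]]

9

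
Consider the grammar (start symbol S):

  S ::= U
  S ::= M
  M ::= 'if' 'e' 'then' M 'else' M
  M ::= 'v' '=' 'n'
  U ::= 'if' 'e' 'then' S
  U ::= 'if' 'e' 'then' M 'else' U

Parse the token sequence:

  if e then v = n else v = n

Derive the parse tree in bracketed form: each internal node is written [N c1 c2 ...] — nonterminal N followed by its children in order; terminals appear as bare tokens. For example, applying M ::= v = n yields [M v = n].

S
M
if e then M else M
if e then v = n else M
if e then v = n else v = n

[S [M if e then [M v = n] else [M v = n]]]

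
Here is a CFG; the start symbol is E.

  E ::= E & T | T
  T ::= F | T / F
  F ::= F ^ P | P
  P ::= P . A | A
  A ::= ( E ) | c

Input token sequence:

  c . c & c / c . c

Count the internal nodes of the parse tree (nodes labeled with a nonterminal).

18

[E [E [T [F [P [P [A c]] . [A c]]]]] & [T [T [F [P [A c]]]] / [F [P [P [A c]] . [A c]]]]]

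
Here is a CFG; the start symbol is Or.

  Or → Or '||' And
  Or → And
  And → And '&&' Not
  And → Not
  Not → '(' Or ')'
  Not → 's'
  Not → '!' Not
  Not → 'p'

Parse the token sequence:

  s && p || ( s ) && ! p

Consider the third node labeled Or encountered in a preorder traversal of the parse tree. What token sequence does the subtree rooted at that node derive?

s

[Or [Or [And [And [Not s]] && [Not p]]] || [And [And [Not ( [Or [And [Not s]]] )]] && [Not ! [Not p]]]]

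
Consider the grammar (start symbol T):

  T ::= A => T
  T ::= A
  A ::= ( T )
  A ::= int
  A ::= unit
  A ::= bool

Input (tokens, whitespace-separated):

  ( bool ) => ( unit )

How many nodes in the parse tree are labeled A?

[T [A ( [T [A bool]] )] => [T [A ( [T [A unit]] )]]]

4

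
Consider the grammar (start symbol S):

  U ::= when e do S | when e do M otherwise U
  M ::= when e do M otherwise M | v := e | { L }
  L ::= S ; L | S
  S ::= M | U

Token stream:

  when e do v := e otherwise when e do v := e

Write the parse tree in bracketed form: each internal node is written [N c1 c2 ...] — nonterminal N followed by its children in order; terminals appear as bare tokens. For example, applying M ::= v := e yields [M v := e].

[S [U when e do [M v := e] otherwise [U when e do [S [M v := e]]]]]

S
U
when e do M otherwise U
when e do v := e otherwise U
when e do v := e otherwise when e do S
when e do v := e otherwise when e do M
when e do v := e otherwise when e do v := e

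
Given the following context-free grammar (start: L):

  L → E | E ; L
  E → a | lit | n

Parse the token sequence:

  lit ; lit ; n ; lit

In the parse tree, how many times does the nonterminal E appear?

4

[L [E lit] ; [L [E lit] ; [L [E n] ; [L [E lit]]]]]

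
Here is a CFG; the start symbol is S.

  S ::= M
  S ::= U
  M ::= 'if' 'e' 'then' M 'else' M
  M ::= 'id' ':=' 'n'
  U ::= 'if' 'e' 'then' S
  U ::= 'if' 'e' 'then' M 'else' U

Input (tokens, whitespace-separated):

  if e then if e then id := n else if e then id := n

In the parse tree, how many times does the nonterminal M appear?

[S [U if e then [S [U if e then [M id := n] else [U if e then [S [M id := n]]]]]]]

2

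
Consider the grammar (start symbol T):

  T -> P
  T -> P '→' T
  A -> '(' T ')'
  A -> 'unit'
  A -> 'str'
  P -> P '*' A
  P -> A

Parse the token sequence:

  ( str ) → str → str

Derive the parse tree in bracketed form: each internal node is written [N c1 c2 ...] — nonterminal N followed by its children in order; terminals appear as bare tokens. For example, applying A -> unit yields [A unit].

[T [P [A ( [T [P [A str]]] )]] → [T [P [A str]] → [T [P [A str]]]]]

T
P → T
A → T
( T ) → T
( P ) → T
( A ) → T
( str ) → T
( str ) → P → T
( str ) → A → T
( str ) → str → T
( str ) → str → P
( str ) → str → A
( str ) → str → str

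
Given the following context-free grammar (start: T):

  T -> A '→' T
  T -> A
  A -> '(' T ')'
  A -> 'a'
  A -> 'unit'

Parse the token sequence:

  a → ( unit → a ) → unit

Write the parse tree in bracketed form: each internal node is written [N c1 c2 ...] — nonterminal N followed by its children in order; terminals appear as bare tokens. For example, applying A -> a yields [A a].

[T [A a] → [T [A ( [T [A unit] → [T [A a]]] )] → [T [A unit]]]]

T
A → T
a → T
a → A → T
a → ( T ) → T
a → ( A → T ) → T
a → ( unit → T ) → T
a → ( unit → A ) → T
a → ( unit → a ) → T
a → ( unit → a ) → A
a → ( unit → a ) → unit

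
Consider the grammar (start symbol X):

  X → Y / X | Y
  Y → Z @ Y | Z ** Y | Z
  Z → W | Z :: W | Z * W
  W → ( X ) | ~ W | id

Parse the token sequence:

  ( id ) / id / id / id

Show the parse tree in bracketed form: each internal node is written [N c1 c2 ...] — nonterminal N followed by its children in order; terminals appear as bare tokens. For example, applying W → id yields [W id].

X
Y / X
Z / X
W / X
( X ) / X
( Y ) / X
( Z ) / X
( W ) / X
( id ) / X
( id ) / Y / X
( id ) / Z / X
( id ) / W / X
( id ) / id / X
( id ) / id / Y / X
( id ) / id / Z / X
( id ) / id / W / X
( id ) / id / id / X
( id ) / id / id / Y
( id ) / id / id / Z
( id ) / id / id / W
( id ) / id / id / id

[X [Y [Z [W ( [X [Y [Z [W id]]]] )]]] / [X [Y [Z [W id]]] / [X [Y [Z [W id]]] / [X [Y [Z [W id]]]]]]]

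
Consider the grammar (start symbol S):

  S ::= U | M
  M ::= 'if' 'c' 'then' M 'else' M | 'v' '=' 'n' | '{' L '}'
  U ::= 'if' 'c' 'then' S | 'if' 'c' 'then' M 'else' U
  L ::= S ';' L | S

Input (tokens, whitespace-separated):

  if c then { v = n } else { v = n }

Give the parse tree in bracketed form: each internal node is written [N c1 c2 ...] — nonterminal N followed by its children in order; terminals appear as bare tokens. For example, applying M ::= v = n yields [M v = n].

[S [M if c then [M { [L [S [M v = n]]] }] else [M { [L [S [M v = n]]] }]]]

S
M
if c then M else M
if c then { L } else M
if c then { S } else M
if c then { M } else M
if c then { v = n } else M
if c then { v = n } else { L }
if c then { v = n } else { S }
if c then { v = n } else { M }
if c then { v = n } else { v = n }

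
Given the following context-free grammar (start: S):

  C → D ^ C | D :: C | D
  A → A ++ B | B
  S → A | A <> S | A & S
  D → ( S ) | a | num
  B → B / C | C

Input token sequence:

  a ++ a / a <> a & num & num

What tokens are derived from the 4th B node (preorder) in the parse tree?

[S [A [A [B [C [D a]]]] ++ [B [B [C [D a]]] / [C [D a]]]] <> [S [A [B [C [D a]]]] & [S [A [B [C [D num]]]] & [S [A [B [C [D num]]]]]]]]

a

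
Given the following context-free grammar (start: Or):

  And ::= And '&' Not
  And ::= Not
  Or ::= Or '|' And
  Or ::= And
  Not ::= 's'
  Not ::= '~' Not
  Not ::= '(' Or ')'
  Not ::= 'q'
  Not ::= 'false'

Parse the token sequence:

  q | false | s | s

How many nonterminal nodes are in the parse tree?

[Or [Or [Or [Or [And [Not q]]] | [And [Not false]]] | [And [Not s]]] | [And [Not s]]]

12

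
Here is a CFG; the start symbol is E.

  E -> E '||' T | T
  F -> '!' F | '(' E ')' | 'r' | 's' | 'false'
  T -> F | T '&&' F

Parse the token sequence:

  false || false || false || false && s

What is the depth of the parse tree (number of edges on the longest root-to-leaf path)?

[E [E [E [E [T [F false]]] || [T [F false]]] || [T [F false]]] || [T [T [F false]] && [F s]]]

6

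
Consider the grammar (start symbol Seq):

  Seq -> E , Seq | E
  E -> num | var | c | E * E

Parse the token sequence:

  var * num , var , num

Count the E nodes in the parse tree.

[Seq [E [E var] * [E num]] , [Seq [E var] , [Seq [E num]]]]

5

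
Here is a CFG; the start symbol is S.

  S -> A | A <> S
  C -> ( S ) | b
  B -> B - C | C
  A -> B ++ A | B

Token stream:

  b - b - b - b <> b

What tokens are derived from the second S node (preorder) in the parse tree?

b

[S [A [B [B [B [B [C b]] - [C b]] - [C b]] - [C b]]] <> [S [A [B [C b]]]]]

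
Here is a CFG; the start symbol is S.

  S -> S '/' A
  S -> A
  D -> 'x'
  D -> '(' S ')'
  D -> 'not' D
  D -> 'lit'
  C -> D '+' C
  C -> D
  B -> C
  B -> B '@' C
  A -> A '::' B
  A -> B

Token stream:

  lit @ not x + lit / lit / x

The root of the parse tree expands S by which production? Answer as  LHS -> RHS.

[S [S [S [A [B [B [C [D lit]]] @ [C [D not [D x]] + [C [D lit]]]]]] / [A [B [C [D lit]]]]] / [A [B [C [D x]]]]]

S -> S '/' A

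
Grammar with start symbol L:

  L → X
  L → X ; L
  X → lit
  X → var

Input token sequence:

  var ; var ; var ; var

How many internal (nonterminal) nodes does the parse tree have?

8

[L [X var] ; [L [X var] ; [L [X var] ; [L [X var]]]]]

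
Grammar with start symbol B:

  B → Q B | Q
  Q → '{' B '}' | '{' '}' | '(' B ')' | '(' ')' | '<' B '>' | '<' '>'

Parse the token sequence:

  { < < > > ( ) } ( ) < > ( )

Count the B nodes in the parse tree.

7

[B [Q { [B [Q < [B [Q < >]] >] [B [Q ( )]]] }] [B [Q ( )] [B [Q < >] [B [Q ( )]]]]]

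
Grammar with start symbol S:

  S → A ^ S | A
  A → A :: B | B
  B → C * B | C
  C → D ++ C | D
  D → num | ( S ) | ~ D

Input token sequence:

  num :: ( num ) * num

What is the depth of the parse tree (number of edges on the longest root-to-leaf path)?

[S [A [A [B [C [D num]]]] :: [B [C [D ( [S [A [B [C [D num]]]]] )]] * [B [C [D num]]]]]]

10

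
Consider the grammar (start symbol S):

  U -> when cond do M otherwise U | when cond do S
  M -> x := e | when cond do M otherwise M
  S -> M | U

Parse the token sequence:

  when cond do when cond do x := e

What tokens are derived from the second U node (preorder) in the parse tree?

when cond do x := e

[S [U when cond do [S [U when cond do [S [M x := e]]]]]]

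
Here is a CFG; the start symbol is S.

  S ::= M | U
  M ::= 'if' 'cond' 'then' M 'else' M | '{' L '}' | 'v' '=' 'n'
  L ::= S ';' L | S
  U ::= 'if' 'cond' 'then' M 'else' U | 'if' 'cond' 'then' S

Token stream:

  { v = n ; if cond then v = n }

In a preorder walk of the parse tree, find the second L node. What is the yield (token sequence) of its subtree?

if cond then v = n

[S [M { [L [S [M v = n]] ; [L [S [U if cond then [S [M v = n]]]]]] }]]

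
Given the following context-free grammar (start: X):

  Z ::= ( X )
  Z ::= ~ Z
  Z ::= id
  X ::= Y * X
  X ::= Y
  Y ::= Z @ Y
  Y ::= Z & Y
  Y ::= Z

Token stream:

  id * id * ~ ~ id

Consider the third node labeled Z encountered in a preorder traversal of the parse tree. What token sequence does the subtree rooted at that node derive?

[X [Y [Z id]] * [X [Y [Z id]] * [X [Y [Z ~ [Z ~ [Z id]]]]]]]

~ ~ id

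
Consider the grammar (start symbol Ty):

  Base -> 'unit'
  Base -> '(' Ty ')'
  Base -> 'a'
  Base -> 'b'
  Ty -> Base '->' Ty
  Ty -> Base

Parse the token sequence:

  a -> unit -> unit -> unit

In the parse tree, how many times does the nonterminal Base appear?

[Ty [Base a] -> [Ty [Base unit] -> [Ty [Base unit] -> [Ty [Base unit]]]]]

4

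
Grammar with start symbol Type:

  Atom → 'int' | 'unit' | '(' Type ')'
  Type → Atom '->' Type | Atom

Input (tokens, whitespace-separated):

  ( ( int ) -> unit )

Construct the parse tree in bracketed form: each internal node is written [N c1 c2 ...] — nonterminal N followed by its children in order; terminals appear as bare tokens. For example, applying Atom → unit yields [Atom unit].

[Type [Atom ( [Type [Atom ( [Type [Atom int]] )] -> [Type [Atom unit]]] )]]

Type
Atom
( Type )
( Atom -> Type )
( ( Type ) -> Type )
( ( Atom ) -> Type )
( ( int ) -> Type )
( ( int ) -> Atom )
( ( int ) -> unit )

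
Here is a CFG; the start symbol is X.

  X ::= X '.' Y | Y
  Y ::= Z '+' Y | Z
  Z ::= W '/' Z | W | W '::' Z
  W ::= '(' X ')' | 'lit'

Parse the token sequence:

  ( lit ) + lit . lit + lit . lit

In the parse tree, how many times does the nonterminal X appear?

4

[X [X [X [Y [Z [W ( [X [Y [Z [W lit]]]] )]] + [Y [Z [W lit]]]]] . [Y [Z [W lit]] + [Y [Z [W lit]]]]] . [Y [Z [W lit]]]]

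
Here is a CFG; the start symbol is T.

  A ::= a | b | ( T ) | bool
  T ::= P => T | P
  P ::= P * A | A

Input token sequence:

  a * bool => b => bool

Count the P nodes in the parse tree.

[T [P [P [A a]] * [A bool]] => [T [P [A b]] => [T [P [A bool]]]]]

4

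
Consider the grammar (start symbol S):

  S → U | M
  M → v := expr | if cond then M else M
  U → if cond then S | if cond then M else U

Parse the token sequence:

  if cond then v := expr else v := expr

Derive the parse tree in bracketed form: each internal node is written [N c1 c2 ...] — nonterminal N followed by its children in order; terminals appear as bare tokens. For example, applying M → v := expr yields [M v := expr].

[S [M if cond then [M v := expr] else [M v := expr]]]

S
M
if cond then M else M
if cond then v := expr else M
if cond then v := expr else v := expr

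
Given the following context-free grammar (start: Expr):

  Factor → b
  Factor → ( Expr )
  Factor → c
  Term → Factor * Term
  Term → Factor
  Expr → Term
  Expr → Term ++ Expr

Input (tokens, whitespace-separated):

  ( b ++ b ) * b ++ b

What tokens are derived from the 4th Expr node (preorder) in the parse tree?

b

[Expr [Term [Factor ( [Expr [Term [Factor b]] ++ [Expr [Term [Factor b]]]] )] * [Term [Factor b]]] ++ [Expr [Term [Factor b]]]]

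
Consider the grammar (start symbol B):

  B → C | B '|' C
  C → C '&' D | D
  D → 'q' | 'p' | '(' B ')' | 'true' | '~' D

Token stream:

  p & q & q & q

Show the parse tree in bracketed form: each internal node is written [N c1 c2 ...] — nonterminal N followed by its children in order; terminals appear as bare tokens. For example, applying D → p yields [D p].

B
C
C & D
C & D & D
C & D & D & D
D & D & D & D
p & D & D & D
p & q & D & D
p & q & q & D
p & q & q & q

[B [C [C [C [C [D p]] & [D q]] & [D q]] & [D q]]]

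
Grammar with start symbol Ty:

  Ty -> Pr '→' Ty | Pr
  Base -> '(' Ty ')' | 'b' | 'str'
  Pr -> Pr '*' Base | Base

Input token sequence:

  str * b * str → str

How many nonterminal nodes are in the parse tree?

10

[Ty [Pr [Pr [Pr [Base str]] * [Base b]] * [Base str]] → [Ty [Pr [Base str]]]]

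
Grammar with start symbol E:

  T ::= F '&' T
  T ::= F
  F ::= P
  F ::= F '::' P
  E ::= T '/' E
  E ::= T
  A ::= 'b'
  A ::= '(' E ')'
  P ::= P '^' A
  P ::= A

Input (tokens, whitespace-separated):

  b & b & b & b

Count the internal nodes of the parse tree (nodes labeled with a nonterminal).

17

[E [T [F [P [A b]]] & [T [F [P [A b]]] & [T [F [P [A b]]] & [T [F [P [A b]]]]]]]]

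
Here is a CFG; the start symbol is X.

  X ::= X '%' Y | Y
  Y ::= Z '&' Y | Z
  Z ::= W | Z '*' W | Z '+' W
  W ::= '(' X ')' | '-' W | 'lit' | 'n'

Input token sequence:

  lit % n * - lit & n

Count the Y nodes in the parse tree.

[X [X [Y [Z [W lit]]]] % [Y [Z [Z [W n]] * [W - [W lit]]] & [Y [Z [W n]]]]]

3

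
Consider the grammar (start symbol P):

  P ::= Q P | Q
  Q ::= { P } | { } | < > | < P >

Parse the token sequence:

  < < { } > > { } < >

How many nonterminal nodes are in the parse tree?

[P [Q < [P [Q < [P [Q { }]] >]] >] [P [Q { }] [P [Q < >]]]]

10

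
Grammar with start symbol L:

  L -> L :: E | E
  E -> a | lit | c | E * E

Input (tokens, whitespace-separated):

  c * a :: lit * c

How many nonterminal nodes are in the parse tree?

8

[L [L [E [E c] * [E a]]] :: [E [E lit] * [E c]]]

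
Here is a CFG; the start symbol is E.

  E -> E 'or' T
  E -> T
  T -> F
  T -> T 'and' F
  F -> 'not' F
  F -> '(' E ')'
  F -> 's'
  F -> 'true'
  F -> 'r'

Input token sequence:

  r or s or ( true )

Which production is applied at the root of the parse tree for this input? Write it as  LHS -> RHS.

E -> E 'or' T

[E [E [E [T [F r]]] or [T [F s]]] or [T [F ( [E [T [F true]]] )]]]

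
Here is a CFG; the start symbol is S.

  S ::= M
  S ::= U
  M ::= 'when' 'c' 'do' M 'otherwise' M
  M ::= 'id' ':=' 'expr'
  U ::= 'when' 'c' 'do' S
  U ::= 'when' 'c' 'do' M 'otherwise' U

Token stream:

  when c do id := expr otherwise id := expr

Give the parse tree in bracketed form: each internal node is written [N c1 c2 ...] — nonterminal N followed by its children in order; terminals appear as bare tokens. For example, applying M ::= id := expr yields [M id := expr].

S
M
when c do M otherwise M
when c do id := expr otherwise M
when c do id := expr otherwise id := expr

[S [M when c do [M id := expr] otherwise [M id := expr]]]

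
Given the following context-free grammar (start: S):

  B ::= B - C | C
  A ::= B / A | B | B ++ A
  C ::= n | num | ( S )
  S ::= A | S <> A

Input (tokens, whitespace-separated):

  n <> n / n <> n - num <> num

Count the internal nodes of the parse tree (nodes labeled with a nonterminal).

21

[S [S [S [S [A [B [C n]]]] <> [A [B [C n]] / [A [B [C n]]]]] <> [A [B [B [C n]] - [C num]]]] <> [A [B [C num]]]]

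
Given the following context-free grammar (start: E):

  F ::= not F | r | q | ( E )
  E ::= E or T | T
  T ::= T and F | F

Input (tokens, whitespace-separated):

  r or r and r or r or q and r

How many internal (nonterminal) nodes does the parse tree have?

[E [E [E [E [T [F r]]] or [T [T [F r]] and [F r]]] or [T [F r]]] or [T [T [F q]] and [F r]]]

16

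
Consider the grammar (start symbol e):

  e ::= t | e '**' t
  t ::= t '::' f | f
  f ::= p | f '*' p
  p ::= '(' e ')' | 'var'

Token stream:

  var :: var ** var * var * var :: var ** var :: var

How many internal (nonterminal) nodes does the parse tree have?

[e [e [e [t [t [f [p var]]] :: [f [p var]]]] ** [t [t [f [f [f [p var]] * [p var]] * [p var]]] :: [f [p var]]]] ** [t [t [f [p var]]] :: [f [p var]]]]

25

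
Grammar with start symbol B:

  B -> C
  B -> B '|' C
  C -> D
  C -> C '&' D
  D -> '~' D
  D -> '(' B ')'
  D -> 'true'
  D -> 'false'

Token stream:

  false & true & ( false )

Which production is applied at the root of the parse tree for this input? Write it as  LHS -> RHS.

B -> C

[B [C [C [C [D false]] & [D true]] & [D ( [B [C [D false]]] )]]]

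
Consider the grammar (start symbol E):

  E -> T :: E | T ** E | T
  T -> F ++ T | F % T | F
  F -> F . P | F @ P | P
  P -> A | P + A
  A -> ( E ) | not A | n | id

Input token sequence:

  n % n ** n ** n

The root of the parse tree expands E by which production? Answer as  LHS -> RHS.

[E [T [F [P [A n]]] % [T [F [P [A n]]]]] ** [E [T [F [P [A n]]]] ** [E [T [F [P [A n]]]]]]]

E -> T ** E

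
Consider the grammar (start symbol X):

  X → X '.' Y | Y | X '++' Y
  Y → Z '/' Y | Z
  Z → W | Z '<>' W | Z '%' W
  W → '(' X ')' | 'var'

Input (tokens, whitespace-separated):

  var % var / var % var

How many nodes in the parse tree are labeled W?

4

[X [Y [Z [Z [W var]] % [W var]] / [Y [Z [Z [W var]] % [W var]]]]]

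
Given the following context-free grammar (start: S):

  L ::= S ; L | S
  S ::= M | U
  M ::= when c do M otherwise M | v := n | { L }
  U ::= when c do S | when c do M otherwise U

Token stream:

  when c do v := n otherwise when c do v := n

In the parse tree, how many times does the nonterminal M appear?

2

[S [U when c do [M v := n] otherwise [U when c do [S [M v := n]]]]]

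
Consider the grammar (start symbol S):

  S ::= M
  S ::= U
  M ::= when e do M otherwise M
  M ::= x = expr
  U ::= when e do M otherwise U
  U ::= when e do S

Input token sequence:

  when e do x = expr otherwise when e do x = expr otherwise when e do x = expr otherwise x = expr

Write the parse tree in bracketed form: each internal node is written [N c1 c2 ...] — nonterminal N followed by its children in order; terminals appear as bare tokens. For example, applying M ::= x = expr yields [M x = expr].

S
M
when e do M otherwise M
when e do x = expr otherwise M
when e do x = expr otherwise when e do M otherwise M
when e do x = expr otherwise when e do x = expr otherwise M
when e do x = expr otherwise when e do x = expr otherwise when e do M otherwise M
when e do x = expr otherwise when e do x = expr otherwise when e do x = expr otherwise M
when e do x = expr otherwise when e do x = expr otherwise when e do x = expr otherwise x = expr

[S [M when e do [M x = expr] otherwise [M when e do [M x = expr] otherwise [M when e do [M x = expr] otherwise [M x = expr]]]]]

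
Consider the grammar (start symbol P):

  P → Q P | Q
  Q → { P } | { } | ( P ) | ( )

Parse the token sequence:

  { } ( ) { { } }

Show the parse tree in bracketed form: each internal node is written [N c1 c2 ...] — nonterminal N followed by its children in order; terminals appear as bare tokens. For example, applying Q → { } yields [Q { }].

P
Q P
{ } P
{ } Q P
{ } ( ) P
{ } ( ) Q
{ } ( ) { P }
{ } ( ) { Q }
{ } ( ) { { } }

[P [Q { }] [P [Q ( )] [P [Q { [P [Q { }]] }]]]]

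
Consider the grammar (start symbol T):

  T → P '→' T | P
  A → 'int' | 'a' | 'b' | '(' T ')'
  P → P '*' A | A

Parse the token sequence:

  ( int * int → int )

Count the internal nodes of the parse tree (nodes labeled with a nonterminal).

[T [P [A ( [T [P [P [A int]] * [A int]] → [T [P [A int]]]] )]]]

11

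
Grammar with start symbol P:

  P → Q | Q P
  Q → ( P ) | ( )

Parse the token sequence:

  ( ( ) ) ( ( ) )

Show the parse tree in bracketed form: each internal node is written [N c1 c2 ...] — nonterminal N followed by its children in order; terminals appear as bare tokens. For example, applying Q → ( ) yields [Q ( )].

P
Q P
( P ) P
( Q ) P
( ( ) ) P
( ( ) ) Q
( ( ) ) ( P )
( ( ) ) ( Q )
( ( ) ) ( ( ) )

[P [Q ( [P [Q ( )]] )] [P [Q ( [P [Q ( )]] )]]]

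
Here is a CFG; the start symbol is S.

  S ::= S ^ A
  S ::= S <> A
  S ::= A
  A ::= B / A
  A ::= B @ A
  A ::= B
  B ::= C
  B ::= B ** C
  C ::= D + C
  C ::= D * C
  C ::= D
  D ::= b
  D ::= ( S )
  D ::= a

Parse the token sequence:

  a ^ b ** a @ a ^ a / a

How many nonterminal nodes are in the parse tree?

26

[S [S [S [A [B [C [D a]]]]] ^ [A [B [B [C [D b]]] ** [C [D a]]] @ [A [B [C [D a]]]]]] ^ [A [B [C [D a]]] / [A [B [C [D a]]]]]]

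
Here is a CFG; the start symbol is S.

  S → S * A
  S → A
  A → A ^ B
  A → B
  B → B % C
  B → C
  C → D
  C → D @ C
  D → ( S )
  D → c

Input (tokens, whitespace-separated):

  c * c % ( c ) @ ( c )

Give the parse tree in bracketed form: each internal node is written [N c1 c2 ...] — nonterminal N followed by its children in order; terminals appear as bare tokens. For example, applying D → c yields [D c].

[S [S [A [B [C [D c]]]]] * [A [B [B [C [D c]]] % [C [D ( [S [A [B [C [D c]]]]] )] @ [C [D ( [S [A [B [C [D c]]]]] )]]]]]]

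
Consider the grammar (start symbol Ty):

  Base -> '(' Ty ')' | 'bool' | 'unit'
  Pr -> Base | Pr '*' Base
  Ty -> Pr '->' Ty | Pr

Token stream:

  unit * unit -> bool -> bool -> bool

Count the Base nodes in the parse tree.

[Ty [Pr [Pr [Base unit]] * [Base unit]] -> [Ty [Pr [Base bool]] -> [Ty [Pr [Base bool]] -> [Ty [Pr [Base bool]]]]]]

5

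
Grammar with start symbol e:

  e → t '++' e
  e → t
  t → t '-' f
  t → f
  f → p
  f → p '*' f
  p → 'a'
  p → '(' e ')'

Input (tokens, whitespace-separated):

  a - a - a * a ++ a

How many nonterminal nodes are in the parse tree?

[e [t [t [t [f [p a]]] - [f [p a]]] - [f [p a] * [f [p a]]]] ++ [e [t [f [p a]]]]]

16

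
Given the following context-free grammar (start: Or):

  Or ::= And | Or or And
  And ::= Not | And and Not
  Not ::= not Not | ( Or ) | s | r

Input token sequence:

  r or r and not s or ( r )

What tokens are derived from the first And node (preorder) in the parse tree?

r

[Or [Or [Or [And [Not r]]] or [And [And [Not r]] and [Not not [Not s]]]] or [And [Not ( [Or [And [Not r]]] )]]]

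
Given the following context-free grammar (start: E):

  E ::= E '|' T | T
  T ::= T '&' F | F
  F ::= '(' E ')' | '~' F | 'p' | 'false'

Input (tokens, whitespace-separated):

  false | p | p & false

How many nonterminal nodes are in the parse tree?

[E [E [E [T [F false]]] | [T [F p]]] | [T [T [F p]] & [F false]]]

11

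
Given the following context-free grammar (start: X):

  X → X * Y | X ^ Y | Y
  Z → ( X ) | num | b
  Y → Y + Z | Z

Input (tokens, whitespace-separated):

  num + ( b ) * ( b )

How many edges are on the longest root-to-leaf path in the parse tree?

7

[X [X [Y [Y [Z num]] + [Z ( [X [Y [Z b]]] )]]] * [Y [Z ( [X [Y [Z b]]] )]]]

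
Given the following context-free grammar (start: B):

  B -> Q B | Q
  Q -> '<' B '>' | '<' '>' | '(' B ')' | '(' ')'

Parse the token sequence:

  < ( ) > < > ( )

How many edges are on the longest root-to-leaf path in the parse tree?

4

[B [Q < [B [Q ( )]] >] [B [Q < >] [B [Q ( )]]]]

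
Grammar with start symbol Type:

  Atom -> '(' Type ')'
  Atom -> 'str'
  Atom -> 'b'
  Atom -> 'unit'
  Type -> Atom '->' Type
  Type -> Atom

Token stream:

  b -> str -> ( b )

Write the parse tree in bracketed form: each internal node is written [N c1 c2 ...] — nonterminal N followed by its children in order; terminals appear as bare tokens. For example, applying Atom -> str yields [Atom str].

[Type [Atom b] -> [Type [Atom str] -> [Type [Atom ( [Type [Atom b]] )]]]]

Type
Atom -> Type
b -> Type
b -> Atom -> Type
b -> str -> Type
b -> str -> Atom
b -> str -> ( Type )
b -> str -> ( Atom )
b -> str -> ( b )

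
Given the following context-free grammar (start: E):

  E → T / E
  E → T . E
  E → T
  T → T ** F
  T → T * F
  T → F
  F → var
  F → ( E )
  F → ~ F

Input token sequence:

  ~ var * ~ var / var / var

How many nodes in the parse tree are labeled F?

[E [T [T [F ~ [F var]]] * [F ~ [F var]]] / [E [T [F var]] / [E [T [F var]]]]]

6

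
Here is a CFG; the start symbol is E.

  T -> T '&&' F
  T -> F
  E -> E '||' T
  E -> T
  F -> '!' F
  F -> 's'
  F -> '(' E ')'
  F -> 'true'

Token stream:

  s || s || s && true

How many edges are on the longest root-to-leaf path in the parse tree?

5

[E [E [E [T [F s]]] || [T [F s]]] || [T [T [F s]] && [F true]]]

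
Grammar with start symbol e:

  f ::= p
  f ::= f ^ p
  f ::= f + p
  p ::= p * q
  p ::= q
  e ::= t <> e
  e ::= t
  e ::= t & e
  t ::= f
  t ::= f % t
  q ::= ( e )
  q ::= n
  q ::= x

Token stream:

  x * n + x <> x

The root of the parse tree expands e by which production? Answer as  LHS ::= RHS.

[e [t [f [f [p [p [q x]] * [q n]]] + [p [q x]]]] <> [e [t [f [p [q x]]]]]]

e ::= t <> e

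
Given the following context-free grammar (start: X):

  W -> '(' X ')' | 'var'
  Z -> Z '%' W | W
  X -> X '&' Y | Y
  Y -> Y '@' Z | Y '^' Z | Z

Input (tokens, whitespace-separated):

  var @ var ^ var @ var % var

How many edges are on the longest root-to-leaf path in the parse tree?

[X [Y [Y [Y [Y [Z [W var]]] @ [Z [W var]]] ^ [Z [W var]]] @ [Z [Z [W var]] % [W var]]]]

7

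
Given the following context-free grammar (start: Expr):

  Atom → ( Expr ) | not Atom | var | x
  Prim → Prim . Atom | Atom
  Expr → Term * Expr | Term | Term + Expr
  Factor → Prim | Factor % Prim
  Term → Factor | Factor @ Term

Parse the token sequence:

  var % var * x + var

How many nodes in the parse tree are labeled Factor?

[Expr [Term [Factor [Factor [Prim [Atom var]]] % [Prim [Atom var]]]] * [Expr [Term [Factor [Prim [Atom x]]]] + [Expr [Term [Factor [Prim [Atom var]]]]]]]

4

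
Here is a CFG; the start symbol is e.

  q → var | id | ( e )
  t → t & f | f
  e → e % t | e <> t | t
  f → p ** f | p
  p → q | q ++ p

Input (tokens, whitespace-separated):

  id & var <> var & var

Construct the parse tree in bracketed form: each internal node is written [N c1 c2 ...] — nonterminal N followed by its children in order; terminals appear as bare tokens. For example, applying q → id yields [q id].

e
e <> t
t <> t
t & f <> t
f & f <> t
p & f <> t
q & f <> t
id & f <> t
id & p <> t
id & q <> t
id & var <> t
id & var <> t & f
id & var <> f & f
id & var <> p & f
id & var <> q & f
id & var <> var & f
id & var <> var & p
id & var <> var & q
id & var <> var & var

[e [e [t [t [f [p [q id]]]] & [f [p [q var]]]]] <> [t [t [f [p [q var]]]] & [f [p [q var]]]]]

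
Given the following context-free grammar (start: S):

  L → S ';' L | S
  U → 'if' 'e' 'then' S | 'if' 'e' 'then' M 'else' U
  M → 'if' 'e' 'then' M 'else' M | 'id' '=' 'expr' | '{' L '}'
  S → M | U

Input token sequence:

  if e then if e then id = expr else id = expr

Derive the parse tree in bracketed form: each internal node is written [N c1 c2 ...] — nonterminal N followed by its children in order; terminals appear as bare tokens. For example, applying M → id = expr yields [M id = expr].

S
U
if e then S
if e then M
if e then if e then M else M
if e then if e then id = expr else M
if e then if e then id = expr else id = expr

[S [U if e then [S [M if e then [M id = expr] else [M id = expr]]]]]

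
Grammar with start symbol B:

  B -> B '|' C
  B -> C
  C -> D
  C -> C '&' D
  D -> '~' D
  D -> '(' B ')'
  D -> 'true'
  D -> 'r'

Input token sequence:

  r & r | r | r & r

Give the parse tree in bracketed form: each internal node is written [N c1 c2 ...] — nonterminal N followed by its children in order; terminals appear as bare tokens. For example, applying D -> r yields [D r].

[B [B [B [C [C [D r]] & [D r]]] | [C [D r]]] | [C [C [D r]] & [D r]]]

B
B | C
B | C | C
C | C | C
C & D | C | C
D & D | C | C
r & D | C | C
r & r | C | C
r & r | D | C
r & r | r | C
r & r | r | C & D
r & r | r | D & D
r & r | r | r & D
r & r | r | r & r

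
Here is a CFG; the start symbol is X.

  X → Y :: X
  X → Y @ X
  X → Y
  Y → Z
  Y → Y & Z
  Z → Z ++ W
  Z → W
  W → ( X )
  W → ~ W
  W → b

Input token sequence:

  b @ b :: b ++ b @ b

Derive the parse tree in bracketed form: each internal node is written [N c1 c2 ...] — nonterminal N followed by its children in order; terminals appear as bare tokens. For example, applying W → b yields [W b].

X
Y @ X
Z @ X
W @ X
b @ X
b @ Y :: X
b @ Z :: X
b @ W :: X
b @ b :: X
b @ b :: Y @ X
b @ b :: Z @ X
b @ b :: Z ++ W @ X
b @ b :: W ++ W @ X
b @ b :: b ++ W @ X
b @ b :: b ++ b @ X
b @ b :: b ++ b @ Y
b @ b :: b ++ b @ Z
b @ b :: b ++ b @ W
b @ b :: b ++ b @ b

[X [Y [Z [W b]]] @ [X [Y [Z [W b]]] :: [X [Y [Z [Z [W b]] ++ [W b]]] @ [X [Y [Z [W b]]]]]]]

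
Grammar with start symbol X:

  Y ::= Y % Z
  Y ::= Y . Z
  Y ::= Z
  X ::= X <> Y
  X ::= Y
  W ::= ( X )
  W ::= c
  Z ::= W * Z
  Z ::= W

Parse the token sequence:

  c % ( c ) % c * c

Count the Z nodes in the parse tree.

[X [Y [Y [Y [Z [W c]]] % [Z [W ( [X [Y [Z [W c]]]] )]]] % [Z [W c] * [Z [W c]]]]]

5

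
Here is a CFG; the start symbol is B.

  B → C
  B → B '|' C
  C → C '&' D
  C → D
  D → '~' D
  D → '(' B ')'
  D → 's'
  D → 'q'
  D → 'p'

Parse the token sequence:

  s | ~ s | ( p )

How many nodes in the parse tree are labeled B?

4

[B [B [B [C [D s]]] | [C [D ~ [D s]]]] | [C [D ( [B [C [D p]]] )]]]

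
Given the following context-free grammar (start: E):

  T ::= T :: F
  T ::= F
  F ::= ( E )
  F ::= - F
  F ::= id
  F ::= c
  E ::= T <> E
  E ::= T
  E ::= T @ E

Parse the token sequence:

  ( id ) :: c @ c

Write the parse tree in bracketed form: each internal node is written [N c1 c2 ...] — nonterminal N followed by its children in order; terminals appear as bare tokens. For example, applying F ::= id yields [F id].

E
T @ E
T :: F @ E
F :: F @ E
( E ) :: F @ E
( T ) :: F @ E
( F ) :: F @ E
( id ) :: F @ E
( id ) :: c @ E
( id ) :: c @ T
( id ) :: c @ F
( id ) :: c @ c

[E [T [T [F ( [E [T [F id]]] )]] :: [F c]] @ [E [T [F c]]]]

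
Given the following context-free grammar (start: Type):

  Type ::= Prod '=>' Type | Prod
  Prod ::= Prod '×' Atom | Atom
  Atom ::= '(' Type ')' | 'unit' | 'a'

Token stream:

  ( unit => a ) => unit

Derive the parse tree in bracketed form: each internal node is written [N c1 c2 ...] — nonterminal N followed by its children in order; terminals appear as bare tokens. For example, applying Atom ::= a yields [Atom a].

Type
Prod => Type
Atom => Type
( Type ) => Type
( Prod => Type ) => Type
( Atom => Type ) => Type
( unit => Type ) => Type
( unit => Prod ) => Type
( unit => Atom ) => Type
( unit => a ) => Type
( unit => a ) => Prod
( unit => a ) => Atom
( unit => a ) => unit

[Type [Prod [Atom ( [Type [Prod [Atom unit]] => [Type [Prod [Atom a]]]] )]] => [Type [Prod [Atom unit]]]]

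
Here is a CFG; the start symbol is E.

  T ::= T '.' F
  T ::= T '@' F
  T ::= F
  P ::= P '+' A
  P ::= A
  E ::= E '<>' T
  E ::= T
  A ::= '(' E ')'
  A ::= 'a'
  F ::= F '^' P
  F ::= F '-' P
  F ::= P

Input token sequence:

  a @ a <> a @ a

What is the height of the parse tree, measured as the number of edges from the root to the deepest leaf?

[E [E [T [T [F [P [A a]]]] @ [F [P [A a]]]]] <> [T [T [F [P [A a]]]] @ [F [P [A a]]]]]

7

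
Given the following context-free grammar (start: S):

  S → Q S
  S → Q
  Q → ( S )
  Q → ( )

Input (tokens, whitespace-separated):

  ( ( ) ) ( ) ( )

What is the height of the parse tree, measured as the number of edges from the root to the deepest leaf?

4

[S [Q ( [S [Q ( )]] )] [S [Q ( )] [S [Q ( )]]]]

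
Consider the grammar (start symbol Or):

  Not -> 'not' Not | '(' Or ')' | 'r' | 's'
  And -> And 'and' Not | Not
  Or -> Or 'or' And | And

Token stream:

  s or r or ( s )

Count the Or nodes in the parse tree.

[Or [Or [Or [And [Not s]]] or [And [Not r]]] or [And [Not ( [Or [And [Not s]]] )]]]

4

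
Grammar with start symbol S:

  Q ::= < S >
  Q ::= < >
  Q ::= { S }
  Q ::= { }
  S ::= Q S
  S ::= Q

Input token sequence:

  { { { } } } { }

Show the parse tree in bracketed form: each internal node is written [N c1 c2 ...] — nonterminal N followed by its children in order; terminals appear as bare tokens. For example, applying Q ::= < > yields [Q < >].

S
Q S
{ S } S
{ Q } S
{ { S } } S
{ { Q } } S
{ { { } } } S
{ { { } } } Q
{ { { } } } { }

[S [Q { [S [Q { [S [Q { }]] }]] }] [S [Q { }]]]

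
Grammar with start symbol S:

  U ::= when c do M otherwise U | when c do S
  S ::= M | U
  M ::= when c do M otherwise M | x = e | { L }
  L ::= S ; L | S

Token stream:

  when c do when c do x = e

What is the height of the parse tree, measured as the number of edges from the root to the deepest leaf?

[S [U when c do [S [U when c do [S [M x = e]]]]]]

6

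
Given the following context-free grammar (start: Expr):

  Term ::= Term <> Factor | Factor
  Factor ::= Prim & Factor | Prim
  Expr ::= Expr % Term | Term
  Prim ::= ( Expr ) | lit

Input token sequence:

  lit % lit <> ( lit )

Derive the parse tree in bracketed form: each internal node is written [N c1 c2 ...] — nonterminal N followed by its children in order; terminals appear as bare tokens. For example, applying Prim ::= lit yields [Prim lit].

[Expr [Expr [Term [Factor [Prim lit]]]] % [Term [Term [Factor [Prim lit]]] <> [Factor [Prim ( [Expr [Term [Factor [Prim lit]]]] )]]]]

Expr
Expr % Term
Term % Term
Factor % Term
Prim % Term
lit % Term
lit % Term <> Factor
lit % Factor <> Factor
lit % Prim <> Factor
lit % lit <> Factor
lit % lit <> Prim
lit % lit <> ( Expr )
lit % lit <> ( Term )
lit % lit <> ( Factor )
lit % lit <> ( Prim )
lit % lit <> ( lit )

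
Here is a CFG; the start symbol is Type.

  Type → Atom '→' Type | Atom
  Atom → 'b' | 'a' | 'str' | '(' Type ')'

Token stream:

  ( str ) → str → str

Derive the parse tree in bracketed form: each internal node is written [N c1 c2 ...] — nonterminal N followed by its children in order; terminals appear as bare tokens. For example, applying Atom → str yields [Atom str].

[Type [Atom ( [Type [Atom str]] )] → [Type [Atom str] → [Type [Atom str]]]]

Type
Atom → Type
( Type ) → Type
( Atom ) → Type
( str ) → Type
( str ) → Atom → Type
( str ) → str → Type
( str ) → str → Atom
( str ) → str → str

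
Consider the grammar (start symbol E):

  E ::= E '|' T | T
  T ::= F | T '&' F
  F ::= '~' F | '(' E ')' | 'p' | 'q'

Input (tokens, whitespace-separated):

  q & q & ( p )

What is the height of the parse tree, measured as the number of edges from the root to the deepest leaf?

[E [T [T [T [F q]] & [F q]] & [F ( [E [T [F p]]] )]]]

6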